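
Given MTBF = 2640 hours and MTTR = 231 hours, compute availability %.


Availability = MTBF / (MTBF + MTTR)
Availability = 2640 / (2640 + 231)
Availability = 2640 / 2871
Availability = 91.954%

91.954%


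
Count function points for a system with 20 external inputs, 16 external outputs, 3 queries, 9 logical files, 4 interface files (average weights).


UFP = EI*4 + EO*5 + EQ*4 + ILF*10 + EIF*7
UFP = 20*4 + 16*5 + 3*4 + 9*10 + 4*7
UFP = 80 + 80 + 12 + 90 + 28
UFP = 290

290


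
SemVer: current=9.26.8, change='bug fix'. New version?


Current: 9.26.8
Change category: 'bug fix' → patch bump
SemVer rule: patch bump → increment PATCH (MAJOR and MINOR unchanged)
New: 9.26.9

9.26.9


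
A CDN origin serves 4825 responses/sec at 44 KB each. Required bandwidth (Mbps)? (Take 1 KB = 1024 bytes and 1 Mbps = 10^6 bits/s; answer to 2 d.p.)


Formula: Mbps = payload_bytes * RPS * 8 / 1e6
Payload per request = 44 KB = 44 * 1024 = 45056 bytes
Total bytes/sec = 45056 * 4825 = 217395200
Total bits/sec = 217395200 * 8 = 1739161600
Mbps = 1739161600 / 1e6 = 1739.16

1739.16 Mbps


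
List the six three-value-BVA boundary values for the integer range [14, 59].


Range: [14, 59]
Boundaries: just below min, min, min+1, max-1, max, just above max
Values: [13, 14, 15, 58, 59, 60]

[13, 14, 15, 58, 59, 60]


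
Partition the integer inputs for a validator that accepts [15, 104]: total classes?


Valid range: [15, 104]
Class 1: x < 15 — invalid
Class 2: 15 ≤ x ≤ 104 — valid
Class 3: x > 104 — invalid
Total equivalence classes: 3

3 equivalence classes


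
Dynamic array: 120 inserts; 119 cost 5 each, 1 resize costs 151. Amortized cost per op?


Formula: Amortized cost = Total cost / Operations
Total cost = (119 * 5) + (1 * 151)
Total cost = 595 + 151 = 746
Amortized = 746 / 120 = 6.2167

6.2167


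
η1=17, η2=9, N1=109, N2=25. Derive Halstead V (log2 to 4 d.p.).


Formula: V = N * log2(η), where N = N1 + N2 and η = η1 + η2
η = 17 + 9 = 26
N = 109 + 25 = 134
log2(26) ≈ 4.7004
V = 134 * 4.7004 = 629.85

629.85


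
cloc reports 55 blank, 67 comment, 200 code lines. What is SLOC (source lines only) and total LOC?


Total LOC = blank + comment + code
Total LOC = 55 + 67 + 200 = 322
SLOC (source only) = code = 200

Total LOC: 322, SLOC: 200


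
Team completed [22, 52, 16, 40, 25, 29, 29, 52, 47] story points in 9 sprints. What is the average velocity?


Formula: Avg velocity = Total points / Number of sprints
Points: [22, 52, 16, 40, 25, 29, 29, 52, 47]
Sum = 22 + 52 + 16 + 40 + 25 + 29 + 29 + 52 + 47 = 312
Avg velocity = 312 / 9 = 34.67 points/sprint

34.67 points/sprint


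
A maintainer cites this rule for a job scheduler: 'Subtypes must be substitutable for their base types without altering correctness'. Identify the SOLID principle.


This describes the Liskov Substitution Principle (LSP)

Liskov Substitution Principle (LSP)


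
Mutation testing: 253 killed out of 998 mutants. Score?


Mutation score = killed / total * 100
Mutation score = 253 / 998 * 100
Mutation score = 25.35%

25.35%


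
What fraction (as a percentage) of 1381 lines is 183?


Coverage = covered / total * 100
Coverage = 183 / 1381 * 100
Coverage = 13.25%

13.25%


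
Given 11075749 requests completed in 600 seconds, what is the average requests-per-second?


Formula: throughput = requests / seconds
throughput = 11075749 / 600
throughput = 18459.58 requests/second

18459.58 requests/second


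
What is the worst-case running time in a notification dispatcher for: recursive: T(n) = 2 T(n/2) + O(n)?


Reasoning: master theorem case 2 (merge-sort recurrence)
Complexity: O(n log n)

O(n log n)


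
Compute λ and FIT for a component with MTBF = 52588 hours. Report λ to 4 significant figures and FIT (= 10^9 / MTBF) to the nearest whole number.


Formula: λ = 1 / MTBF; FIT = λ × 1e9 = 1e9 / MTBF
λ = 1 / 52588 ≈ 1.902e-05 failures/hour
FIT = 1e9 / 52588 ≈ 19016 failures per 1e9 hours (nearest whole number)

λ = 1.902e-05 /h, FIT = 19016


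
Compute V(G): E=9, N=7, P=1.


Formula: V(G) = E - N + 2P
V(G) = 9 - 7 + 2*1
V(G) = 2 + 2
V(G) = 4

4


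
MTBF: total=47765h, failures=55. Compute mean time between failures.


Formula: MTBF = Total operating time / Number of failures
MTBF = 47765 / 55
MTBF = 868.45 hours

868.45 hours


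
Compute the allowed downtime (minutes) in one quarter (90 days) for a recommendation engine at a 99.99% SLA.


Formula: allowed downtime = period * (100 - SLA) / 100
Period (quarter (90 days)) = 129600 minutes
Unavailability fraction = (100 - 99.99) / 100
Allowed downtime = 129600 * (100 - 99.99) / 100
Allowed downtime = 12.96 minutes

12.96 minutes


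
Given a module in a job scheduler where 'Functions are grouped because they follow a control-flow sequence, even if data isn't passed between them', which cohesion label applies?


Reasoning: Grouped by order of execution within a routine, not by data flow
Type: Procedural cohesion

Procedural cohesion


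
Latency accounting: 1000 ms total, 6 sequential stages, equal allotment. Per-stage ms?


Formula: per_stage = total_budget / stages
per_stage = 1000 / 6
per_stage = 166.67 ms

166.67 ms


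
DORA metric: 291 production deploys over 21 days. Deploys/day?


Formula: deployments per day = releases / days
= 291 / 21
= 13.857 deploys/day
(equivalently, 97.0 deploys/week)

13.857 deploys/day


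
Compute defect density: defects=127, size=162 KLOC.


Defect density = defects / KLOC
Defect density = 127 / 162
Defect density = 0.784 defects/KLOC

0.784 defects/KLOC


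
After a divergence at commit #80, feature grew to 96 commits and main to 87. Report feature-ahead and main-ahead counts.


Common ancestor: commit #80
feature commits after divergence: 96 - 80 = 16
main commits after divergence: 87 - 80 = 7
feature is 16 commits ahead of main
main is 7 commits ahead of feature

feature ahead: 16, main ahead: 7


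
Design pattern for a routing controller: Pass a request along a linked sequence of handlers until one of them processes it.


This matches the Chain of Responsibility pattern

Chain of Responsibility


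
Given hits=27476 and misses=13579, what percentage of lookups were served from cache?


Formula: hit rate = hits / (hits + misses) * 100
hit rate = 27476 / (27476 + 13579) * 100
hit rate = 27476 / 41055 * 100
hit rate = 66.92%

66.92%


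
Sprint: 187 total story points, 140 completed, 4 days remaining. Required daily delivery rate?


Formula: Required rate = Remaining points / Days left
Remaining = 187 - 140 = 47 points
Required rate = 47 / 4 = 11.75 points/day

11.75 points/day


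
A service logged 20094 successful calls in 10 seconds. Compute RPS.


Formula: throughput = requests / seconds
throughput = 20094 / 10
throughput = 2009.4 requests/second

2009.4 requests/second


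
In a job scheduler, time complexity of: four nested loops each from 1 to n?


Reasoning: four levels of nesting
Complexity: O(n^4)

O(n^4)


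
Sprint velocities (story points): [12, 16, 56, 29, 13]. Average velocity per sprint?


Formula: Avg velocity = Total points / Number of sprints
Points: [12, 16, 56, 29, 13]
Sum = 12 + 16 + 56 + 29 + 13 = 126
Avg velocity = 126 / 5 = 25.2 points/sprint

25.2 points/sprint


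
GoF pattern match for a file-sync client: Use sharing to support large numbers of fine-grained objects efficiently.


This matches the Flyweight pattern

Flyweight


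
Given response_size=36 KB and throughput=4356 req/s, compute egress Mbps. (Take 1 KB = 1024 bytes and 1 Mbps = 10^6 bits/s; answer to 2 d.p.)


Formula: Mbps = payload_bytes * RPS * 8 / 1e6
Payload per request = 36 KB = 36 * 1024 = 36864 bytes
Total bytes/sec = 36864 * 4356 = 160579584
Total bits/sec = 160579584 * 8 = 1284636672
Mbps = 1284636672 / 1e6 = 1284.64

1284.64 Mbps


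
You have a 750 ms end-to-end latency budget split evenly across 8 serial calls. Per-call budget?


Formula: per_stage = total_budget / stages
per_stage = 750 / 8
per_stage = 93.75 ms

93.75 ms


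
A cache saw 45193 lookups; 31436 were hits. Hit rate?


Formula: hit rate = hits / (hits + misses) * 100
hit rate = 31436 / (31436 + 13757) * 100
hit rate = 31436 / 45193 * 100
hit rate = 69.56%

69.56%


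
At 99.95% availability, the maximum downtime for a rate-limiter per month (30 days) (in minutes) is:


Formula: allowed downtime = period * (100 - SLA) / 100
Period (month (30 days)) = 43200 minutes
Unavailability fraction = (100 - 99.95) / 100
Allowed downtime = 43200 * (100 - 99.95) / 100
Allowed downtime = 21.6 minutes

21.6 minutes


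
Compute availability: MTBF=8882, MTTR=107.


Availability = MTBF / (MTBF + MTTR)
Availability = 8882 / (8882 + 107)
Availability = 8882 / 8989
Availability = 98.8097%

98.8097%


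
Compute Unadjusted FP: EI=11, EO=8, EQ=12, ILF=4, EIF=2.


UFP = EI*4 + EO*5 + EQ*4 + ILF*10 + EIF*7
UFP = 11*4 + 8*5 + 12*4 + 4*10 + 2*7
UFP = 44 + 40 + 48 + 40 + 14
UFP = 186

186


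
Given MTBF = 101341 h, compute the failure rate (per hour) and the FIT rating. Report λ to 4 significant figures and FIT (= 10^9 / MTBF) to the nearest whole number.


Formula: λ = 1 / MTBF; FIT = λ × 1e9 = 1e9 / MTBF
λ = 1 / 101341 ≈ 9.868e-06 failures/hour
FIT = 1e9 / 101341 ≈ 9868 failures per 1e9 hours (nearest whole number)

λ = 9.868e-06 /h, FIT = 9868


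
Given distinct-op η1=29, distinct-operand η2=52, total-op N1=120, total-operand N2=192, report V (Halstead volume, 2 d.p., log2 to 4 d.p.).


Formula: V = N * log2(η), where N = N1 + N2 and η = η1 + η2
η = 29 + 52 = 81
N = 120 + 192 = 312
log2(81) ≈ 6.3399
V = 312 * 6.3399 = 1978.05

1978.05


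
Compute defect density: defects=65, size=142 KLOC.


Defect density = defects / KLOC
Defect density = 65 / 142
Defect density = 0.458 defects/KLOC

0.458 defects/KLOC


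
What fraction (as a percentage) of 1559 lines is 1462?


Coverage = covered / total * 100
Coverage = 1462 / 1559 * 100
Coverage = 93.78%

93.78%


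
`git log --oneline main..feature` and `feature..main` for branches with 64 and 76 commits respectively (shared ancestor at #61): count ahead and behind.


Common ancestor: commit #61
feature commits after divergence: 64 - 61 = 3
main commits after divergence: 76 - 61 = 15
feature is 3 commits ahead of main
main is 15 commits ahead of feature

feature ahead: 3, main ahead: 15


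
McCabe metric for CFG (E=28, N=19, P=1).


Formula: V(G) = E - N + 2P
V(G) = 28 - 19 + 2*1
V(G) = 9 + 2
V(G) = 11

11


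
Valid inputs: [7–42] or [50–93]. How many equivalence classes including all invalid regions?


Valid ranges: [7,42] and [50,93]
Class 1: x < 7 — invalid
Class 2: 7 ≤ x ≤ 42 — valid
Class 3: 42 < x < 50 — invalid (gap between ranges)
Class 4: 50 ≤ x ≤ 93 — valid
Class 5: x > 93 — invalid
Total equivalence classes: 5

5 equivalence classes


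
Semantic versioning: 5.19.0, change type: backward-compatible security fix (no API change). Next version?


Current: 5.19.0
Change category: 'backward-compatible security fix (no API change)' → patch bump
SemVer rule: patch bump → increment PATCH (MAJOR and MINOR unchanged)
New: 5.19.1

5.19.1


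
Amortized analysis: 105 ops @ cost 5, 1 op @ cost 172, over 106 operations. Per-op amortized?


Formula: Amortized cost = Total cost / Operations
Total cost = (105 * 5) + (1 * 172)
Total cost = 525 + 172 = 697
Amortized = 697 / 106 = 6.5755

6.5755


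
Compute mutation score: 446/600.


Mutation score = killed / total * 100
Mutation score = 446 / 600 * 100
Mutation score = 74.33%

74.33%


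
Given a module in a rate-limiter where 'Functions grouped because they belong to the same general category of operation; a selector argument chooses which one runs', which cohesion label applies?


Reasoning: Grouped by category of activity, not by data or sequence
Type: Logical cohesion

Logical cohesion


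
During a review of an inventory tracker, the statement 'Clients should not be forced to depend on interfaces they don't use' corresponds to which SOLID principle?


This describes the Interface Segregation Principle (ISP)

Interface Segregation Principle (ISP)


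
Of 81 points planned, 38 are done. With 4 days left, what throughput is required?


Formula: Required rate = Remaining points / Days left
Remaining = 81 - 38 = 43 points
Required rate = 43 / 4 = 10.75 points/day

10.75 points/day


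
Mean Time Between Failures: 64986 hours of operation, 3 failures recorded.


Formula: MTBF = Total operating time / Number of failures
MTBF = 64986 / 3
MTBF = 21662.0 hours

21662.0 hours


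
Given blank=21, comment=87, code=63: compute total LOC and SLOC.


Total LOC = blank + comment + code
Total LOC = 21 + 87 + 63 = 171
SLOC (source only) = code = 63

Total LOC: 171, SLOC: 63


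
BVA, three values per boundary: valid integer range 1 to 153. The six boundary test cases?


Range: [1, 153]
Boundaries: just below min, min, min+1, max-1, max, just above max
Values: [0, 1, 2, 152, 153, 154]

[0, 1, 2, 152, 153, 154]


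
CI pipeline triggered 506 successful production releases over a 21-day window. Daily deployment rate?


Formula: deployments per day = releases / days
= 506 / 21
= 24.095 deploys/day
(equivalently, 168.67 deploys/week)

24.095 deploys/day


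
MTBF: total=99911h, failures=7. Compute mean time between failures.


Formula: MTBF = Total operating time / Number of failures
MTBF = 99911 / 7
MTBF = 14273.0 hours

14273.0 hours


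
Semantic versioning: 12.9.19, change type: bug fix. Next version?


Current: 12.9.19
Change category: 'bug fix' → patch bump
SemVer rule: patch bump → increment PATCH (MAJOR and MINOR unchanged)
New: 12.9.20

12.9.20


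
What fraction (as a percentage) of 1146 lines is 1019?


Coverage = covered / total * 100
Coverage = 1019 / 1146 * 100
Coverage = 88.92%

88.92%


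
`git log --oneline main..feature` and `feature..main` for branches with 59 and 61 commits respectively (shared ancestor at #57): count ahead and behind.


Common ancestor: commit #57
feature commits after divergence: 59 - 57 = 2
main commits after divergence: 61 - 57 = 4
feature is 2 commits ahead of main
main is 4 commits ahead of feature

feature ahead: 2, main ahead: 4


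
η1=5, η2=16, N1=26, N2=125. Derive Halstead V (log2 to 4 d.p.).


Formula: V = N * log2(η), where N = N1 + N2 and η = η1 + η2
η = 5 + 16 = 21
N = 26 + 125 = 151
log2(21) ≈ 4.3923
V = 151 * 4.3923 = 663.24

663.24


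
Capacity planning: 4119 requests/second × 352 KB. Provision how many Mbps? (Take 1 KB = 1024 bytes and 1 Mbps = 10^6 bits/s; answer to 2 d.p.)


Formula: Mbps = payload_bytes * RPS * 8 / 1e6
Payload per request = 352 KB = 352 * 1024 = 360448 bytes
Total bytes/sec = 360448 * 4119 = 1484685312
Total bits/sec = 1484685312 * 8 = 11877482496
Mbps = 11877482496 / 1e6 = 11877.48

11877.48 Mbps


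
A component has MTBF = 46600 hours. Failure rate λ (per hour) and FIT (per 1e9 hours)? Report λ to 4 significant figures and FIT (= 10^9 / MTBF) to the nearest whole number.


Formula: λ = 1 / MTBF; FIT = λ × 1e9 = 1e9 / MTBF
λ = 1 / 46600 ≈ 2.146e-05 failures/hour
FIT = 1e9 / 46600 ≈ 21459 failures per 1e9 hours (nearest whole number)

λ = 2.146e-05 /h, FIT = 21459


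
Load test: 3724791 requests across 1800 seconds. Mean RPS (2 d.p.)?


Formula: throughput = requests / seconds
throughput = 3724791 / 1800
throughput = 2069.33 requests/second

2069.33 requests/second


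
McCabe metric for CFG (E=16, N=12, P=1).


Formula: V(G) = E - N + 2P
V(G) = 16 - 12 + 2*1
V(G) = 4 + 2
V(G) = 6

6


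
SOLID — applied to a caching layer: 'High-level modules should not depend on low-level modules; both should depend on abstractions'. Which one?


This describes the Dependency Inversion Principle (DIP)

Dependency Inversion Principle (DIP)


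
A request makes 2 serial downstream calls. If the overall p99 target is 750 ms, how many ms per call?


Formula: per_stage = total_budget / stages
per_stage = 750 / 2
per_stage = 375.0 ms

375.0 ms


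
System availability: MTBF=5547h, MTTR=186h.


Availability = MTBF / (MTBF + MTTR)
Availability = 5547 / (5547 + 186)
Availability = 5547 / 5733
Availability = 96.7556%

96.7556%


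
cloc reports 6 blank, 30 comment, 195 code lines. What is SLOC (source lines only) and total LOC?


Total LOC = blank + comment + code
Total LOC = 6 + 30 + 195 = 231
SLOC (source only) = code = 195

Total LOC: 231, SLOC: 195


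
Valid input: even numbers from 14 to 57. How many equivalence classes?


Constraint: even integers in [14, 57]
Class 1: x < 14 — out-of-range invalid
Class 2: x in [14,57] but odd — wrong type invalid
Class 3: x in [14,57] and even — valid
Class 4: x > 57 — out-of-range invalid
Total equivalence classes: 4

4 equivalence classes


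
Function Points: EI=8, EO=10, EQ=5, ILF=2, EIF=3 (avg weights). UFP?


UFP = EI*4 + EO*5 + EQ*4 + ILF*10 + EIF*7
UFP = 8*4 + 10*5 + 5*4 + 2*10 + 3*7
UFP = 32 + 50 + 20 + 20 + 21
UFP = 143

143


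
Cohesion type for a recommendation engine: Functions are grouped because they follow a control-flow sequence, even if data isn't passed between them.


Reasoning: Grouped by order of execution within a routine, not by data flow
Type: Procedural cohesion

Procedural cohesion


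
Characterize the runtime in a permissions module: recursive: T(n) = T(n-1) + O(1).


Reasoning: linear recursion with constant work per frame
Complexity: O(n)

O(n)


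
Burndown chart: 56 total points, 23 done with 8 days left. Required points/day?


Formula: Required rate = Remaining points / Days left
Remaining = 56 - 23 = 33 points
Required rate = 33 / 8 = 4.13 points/day

4.13 points/day


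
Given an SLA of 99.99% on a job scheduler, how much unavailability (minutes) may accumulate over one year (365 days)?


Formula: allowed downtime = period * (100 - SLA) / 100
Period (year (365 days)) = 525600 minutes
Unavailability fraction = (100 - 99.99) / 100
Allowed downtime = 525600 * (100 - 99.99) / 100
Allowed downtime = 52.56 minutes

52.56 minutes


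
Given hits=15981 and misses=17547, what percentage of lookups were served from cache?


Formula: hit rate = hits / (hits + misses) * 100
hit rate = 15981 / (15981 + 17547) * 100
hit rate = 15981 / 33528 * 100
hit rate = 47.66%

47.66%


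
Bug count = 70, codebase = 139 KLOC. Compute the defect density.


Defect density = defects / KLOC
Defect density = 70 / 139
Defect density = 0.504 defects/KLOC

0.504 defects/KLOC


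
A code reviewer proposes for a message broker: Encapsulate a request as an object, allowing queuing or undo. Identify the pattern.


This matches the Command pattern

Command


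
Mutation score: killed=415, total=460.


Mutation score = killed / total * 100
Mutation score = 415 / 460 * 100
Mutation score = 90.22%

90.22%


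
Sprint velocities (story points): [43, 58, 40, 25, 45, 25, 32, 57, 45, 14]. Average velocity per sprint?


Formula: Avg velocity = Total points / Number of sprints
Points: [43, 58, 40, 25, 45, 25, 32, 57, 45, 14]
Sum = 43 + 58 + 40 + 25 + 45 + 25 + 32 + 57 + 45 + 14 = 384
Avg velocity = 384 / 10 = 38.4 points/sprint

38.4 points/sprint


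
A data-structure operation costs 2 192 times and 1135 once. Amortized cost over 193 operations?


Formula: Amortized cost = Total cost / Operations
Total cost = (192 * 2) + (1 * 1135)
Total cost = 384 + 1135 = 1519
Amortized = 1519 / 193 = 7.8705

7.8705


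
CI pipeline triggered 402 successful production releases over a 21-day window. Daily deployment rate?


Formula: deployments per day = releases / days
= 402 / 21
= 19.143 deploys/day
(equivalently, 134.0 deploys/week)

19.143 deploys/day


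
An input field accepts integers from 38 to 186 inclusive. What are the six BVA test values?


Range: [38, 186]
Boundaries: just below min, min, min+1, max-1, max, just above max
Values: [37, 38, 39, 185, 186, 187]

[37, 38, 39, 185, 186, 187]


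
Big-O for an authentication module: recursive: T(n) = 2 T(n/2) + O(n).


Reasoning: master theorem case 2 (merge-sort recurrence)
Complexity: O(n log n)

O(n log n)


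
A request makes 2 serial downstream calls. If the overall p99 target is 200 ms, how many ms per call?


Formula: per_stage = total_budget / stages
per_stage = 200 / 2
per_stage = 100.0 ms

100.0 ms


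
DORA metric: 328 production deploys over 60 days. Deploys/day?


Formula: deployments per day = releases / days
= 328 / 60
= 5.467 deploys/day
(equivalently, 38.27 deploys/week)

5.467 deploys/day


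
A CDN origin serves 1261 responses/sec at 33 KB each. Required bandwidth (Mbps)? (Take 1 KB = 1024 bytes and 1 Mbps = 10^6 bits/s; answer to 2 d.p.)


Formula: Mbps = payload_bytes * RPS * 8 / 1e6
Payload per request = 33 KB = 33 * 1024 = 33792 bytes
Total bytes/sec = 33792 * 1261 = 42611712
Total bits/sec = 42611712 * 8 = 340893696
Mbps = 340893696 / 1e6 = 340.89

340.89 Mbps


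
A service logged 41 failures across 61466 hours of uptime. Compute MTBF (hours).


Formula: MTBF = Total operating time / Number of failures
MTBF = 61466 / 41
MTBF = 1499.17 hours

1499.17 hours


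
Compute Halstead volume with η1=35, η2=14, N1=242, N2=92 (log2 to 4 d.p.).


Formula: V = N * log2(η), where N = N1 + N2 and η = η1 + η2
η = 35 + 14 = 49
N = 242 + 92 = 334
log2(49) ≈ 5.6147
V = 334 * 5.6147 = 1875.31

1875.31


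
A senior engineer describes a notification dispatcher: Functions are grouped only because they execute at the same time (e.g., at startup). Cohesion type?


Reasoning: Related by timing only
Type: Temporal cohesion

Temporal cohesion


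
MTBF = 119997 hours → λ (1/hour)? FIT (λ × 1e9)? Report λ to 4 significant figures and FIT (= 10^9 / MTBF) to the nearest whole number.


Formula: λ = 1 / MTBF; FIT = λ × 1e9 = 1e9 / MTBF
λ = 1 / 119997 ≈ 8.334e-06 failures/hour
FIT = 1e9 / 119997 ≈ 8334 failures per 1e9 hours (nearest whole number)

λ = 8.334e-06 /h, FIT = 8334


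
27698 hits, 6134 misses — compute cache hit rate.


Formula: hit rate = hits / (hits + misses) * 100
hit rate = 27698 / (27698 + 6134) * 100
hit rate = 27698 / 33832 * 100
hit rate = 81.87%

81.87%


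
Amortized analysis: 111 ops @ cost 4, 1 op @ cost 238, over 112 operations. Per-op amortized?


Formula: Amortized cost = Total cost / Operations
Total cost = (111 * 4) + (1 * 238)
Total cost = 444 + 238 = 682
Amortized = 682 / 112 = 6.0893

6.0893


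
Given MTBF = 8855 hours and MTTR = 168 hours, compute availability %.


Availability = MTBF / (MTBF + MTTR)
Availability = 8855 / (8855 + 168)
Availability = 8855 / 9023
Availability = 98.1381%

98.1381%


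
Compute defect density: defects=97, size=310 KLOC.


Defect density = defects / KLOC
Defect density = 97 / 310
Defect density = 0.313 defects/KLOC

0.313 defects/KLOC


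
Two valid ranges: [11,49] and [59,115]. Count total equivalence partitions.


Valid ranges: [11,49] and [59,115]
Class 1: x < 11 — invalid
Class 2: 11 ≤ x ≤ 49 — valid
Class 3: 49 < x < 59 — invalid (gap between ranges)
Class 4: 59 ≤ x ≤ 115 — valid
Class 5: x > 115 — invalid
Total equivalence classes: 5

5 equivalence classes


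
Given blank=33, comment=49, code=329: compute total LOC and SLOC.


Total LOC = blank + comment + code
Total LOC = 33 + 49 + 329 = 411
SLOC (source only) = code = 329

Total LOC: 411, SLOC: 329


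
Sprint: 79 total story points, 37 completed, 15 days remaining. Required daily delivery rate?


Formula: Required rate = Remaining points / Days left
Remaining = 79 - 37 = 42 points
Required rate = 42 / 15 = 2.8 points/day

2.8 points/day


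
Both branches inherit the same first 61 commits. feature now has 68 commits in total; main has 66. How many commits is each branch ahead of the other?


Common ancestor: commit #61
feature commits after divergence: 68 - 61 = 7
main commits after divergence: 66 - 61 = 5
feature is 7 commits ahead of main
main is 5 commits ahead of feature

feature ahead: 7, main ahead: 5


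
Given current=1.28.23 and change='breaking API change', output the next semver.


Current: 1.28.23
Change category: 'breaking API change' → major bump
SemVer rule: major bump → increment MAJOR, reset MINOR and PATCH to 0
New: 2.0.0

2.0.0


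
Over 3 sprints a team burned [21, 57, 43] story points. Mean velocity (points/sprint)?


Formula: Avg velocity = Total points / Number of sprints
Points: [21, 57, 43]
Sum = 21 + 57 + 43 = 121
Avg velocity = 121 / 3 = 40.33 points/sprint

40.33 points/sprint


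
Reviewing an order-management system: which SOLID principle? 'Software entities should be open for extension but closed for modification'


This describes the Open/Closed Principle (OCP)

Open/Closed Principle (OCP)


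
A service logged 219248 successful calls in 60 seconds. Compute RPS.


Formula: throughput = requests / seconds
throughput = 219248 / 60
throughput = 3654.13 requests/second

3654.13 requests/second


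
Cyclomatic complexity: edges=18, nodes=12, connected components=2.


Formula: V(G) = E - N + 2P
V(G) = 18 - 12 + 2*2
V(G) = 6 + 4
V(G) = 10

10


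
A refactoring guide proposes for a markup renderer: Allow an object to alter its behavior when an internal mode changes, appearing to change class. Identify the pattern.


This matches the State pattern

State


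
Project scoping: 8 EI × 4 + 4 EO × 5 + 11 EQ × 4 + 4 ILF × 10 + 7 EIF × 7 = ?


UFP = EI*4 + EO*5 + EQ*4 + ILF*10 + EIF*7
UFP = 8*4 + 4*5 + 11*4 + 4*10 + 7*7
UFP = 32 + 20 + 44 + 40 + 49
UFP = 185

185


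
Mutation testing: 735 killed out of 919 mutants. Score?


Mutation score = killed / total * 100
Mutation score = 735 / 919 * 100
Mutation score = 79.98%

79.98%


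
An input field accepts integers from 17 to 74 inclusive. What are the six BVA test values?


Range: [17, 74]
Boundaries: just below min, min, min+1, max-1, max, just above max
Values: [16, 17, 18, 73, 74, 75]

[16, 17, 18, 73, 74, 75]


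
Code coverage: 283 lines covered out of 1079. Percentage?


Coverage = covered / total * 100
Coverage = 283 / 1079 * 100
Coverage = 26.23%

26.23%


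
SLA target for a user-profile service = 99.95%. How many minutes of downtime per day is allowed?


Formula: allowed downtime = period * (100 - SLA) / 100
Period (day) = 1440 minutes
Unavailability fraction = (100 - 99.95) / 100
Allowed downtime = 1440 * (100 - 99.95) / 100
Allowed downtime = 0.72 minutes

0.72 minutes


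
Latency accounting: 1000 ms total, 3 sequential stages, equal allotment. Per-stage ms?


Formula: per_stage = total_budget / stages
per_stage = 1000 / 3
per_stage = 333.33 ms

333.33 ms


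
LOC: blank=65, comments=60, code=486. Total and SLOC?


Total LOC = blank + comment + code
Total LOC = 65 + 60 + 486 = 611
SLOC (source only) = code = 486

Total LOC: 611, SLOC: 486


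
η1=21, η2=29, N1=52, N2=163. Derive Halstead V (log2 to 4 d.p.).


Formula: V = N * log2(η), where N = N1 + N2 and η = η1 + η2
η = 21 + 29 = 50
N = 52 + 163 = 215
log2(50) ≈ 5.6439
V = 215 * 5.6439 = 1213.44

1213.44


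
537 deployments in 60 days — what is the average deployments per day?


Formula: deployments per day = releases / days
= 537 / 60
= 8.95 deploys/day
(equivalently, 62.65 deploys/week)

8.95 deploys/day


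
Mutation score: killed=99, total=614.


Mutation score = killed / total * 100
Mutation score = 99 / 614 * 100
Mutation score = 16.12%

16.12%


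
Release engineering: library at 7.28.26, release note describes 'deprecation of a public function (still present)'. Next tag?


Current: 7.28.26
Change category: 'deprecation of a public function (still present)' → minor bump
SemVer rule: minor bump → increment MINOR, reset PATCH to 0 (MAJOR unchanged)
New: 7.29.0

7.29.0


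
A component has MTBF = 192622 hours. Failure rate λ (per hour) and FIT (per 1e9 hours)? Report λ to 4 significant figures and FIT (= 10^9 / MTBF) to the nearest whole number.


Formula: λ = 1 / MTBF; FIT = λ × 1e9 = 1e9 / MTBF
λ = 1 / 192622 ≈ 5.192e-06 failures/hour
FIT = 1e9 / 192622 ≈ 5192 failures per 1e9 hours (nearest whole number)

λ = 5.192e-06 /h, FIT = 5192


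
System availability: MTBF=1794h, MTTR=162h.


Availability = MTBF / (MTBF + MTTR)
Availability = 1794 / (1794 + 162)
Availability = 1794 / 1956
Availability = 91.7178%

91.7178%


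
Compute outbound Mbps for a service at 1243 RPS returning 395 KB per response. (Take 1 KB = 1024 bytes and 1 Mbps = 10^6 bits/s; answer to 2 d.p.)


Formula: Mbps = payload_bytes * RPS * 8 / 1e6
Payload per request = 395 KB = 395 * 1024 = 404480 bytes
Total bytes/sec = 404480 * 1243 = 502768640
Total bits/sec = 502768640 * 8 = 4022149120
Mbps = 4022149120 / 1e6 = 4022.15

4022.15 Mbps


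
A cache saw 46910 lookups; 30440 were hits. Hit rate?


Formula: hit rate = hits / (hits + misses) * 100
hit rate = 30440 / (30440 + 16470) * 100
hit rate = 30440 / 46910 * 100
hit rate = 64.89%

64.89%


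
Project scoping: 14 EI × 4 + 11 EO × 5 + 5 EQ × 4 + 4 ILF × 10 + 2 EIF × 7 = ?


UFP = EI*4 + EO*5 + EQ*4 + ILF*10 + EIF*7
UFP = 14*4 + 11*5 + 5*4 + 4*10 + 2*7
UFP = 56 + 55 + 20 + 40 + 14
UFP = 185

185


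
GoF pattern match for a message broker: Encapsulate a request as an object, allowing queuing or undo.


This matches the Command pattern

Command


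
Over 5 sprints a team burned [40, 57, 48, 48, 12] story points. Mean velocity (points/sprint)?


Formula: Avg velocity = Total points / Number of sprints
Points: [40, 57, 48, 48, 12]
Sum = 40 + 57 + 48 + 48 + 12 = 205
Avg velocity = 205 / 5 = 41.0 points/sprint

41.0 points/sprint


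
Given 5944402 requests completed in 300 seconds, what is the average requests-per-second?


Formula: throughput = requests / seconds
throughput = 5944402 / 300
throughput = 19814.67 requests/second

19814.67 requests/second


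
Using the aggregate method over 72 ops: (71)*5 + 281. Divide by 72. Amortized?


Formula: Amortized cost = Total cost / Operations
Total cost = (71 * 5) + (1 * 281)
Total cost = 355 + 281 = 636
Amortized = 636 / 72 = 8.8333

8.8333


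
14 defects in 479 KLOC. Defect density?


Defect density = defects / KLOC
Defect density = 14 / 479
Defect density = 0.029 defects/KLOC

0.029 defects/KLOC


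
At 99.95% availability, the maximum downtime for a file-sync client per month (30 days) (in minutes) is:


Formula: allowed downtime = period * (100 - SLA) / 100
Period (month (30 days)) = 43200 minutes
Unavailability fraction = (100 - 99.95) / 100
Allowed downtime = 43200 * (100 - 99.95) / 100
Allowed downtime = 21.6 minutes

21.6 minutes


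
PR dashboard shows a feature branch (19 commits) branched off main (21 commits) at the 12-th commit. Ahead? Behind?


Common ancestor: commit #12
feature commits after divergence: 19 - 12 = 7
main commits after divergence: 21 - 12 = 9
feature is 7 commits ahead of main
main is 9 commits ahead of feature

feature ahead: 7, main ahead: 9


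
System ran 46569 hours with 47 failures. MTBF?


Formula: MTBF = Total operating time / Number of failures
MTBF = 46569 / 47
MTBF = 990.83 hours

990.83 hours


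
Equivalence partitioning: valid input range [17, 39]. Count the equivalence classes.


Valid range: [17, 39]
Class 1: x < 17 — invalid
Class 2: 17 ≤ x ≤ 39 — valid
Class 3: x > 39 — invalid
Total equivalence classes: 3

3 equivalence classes


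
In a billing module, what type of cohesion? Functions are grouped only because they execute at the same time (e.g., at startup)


Reasoning: Related by timing only
Type: Temporal cohesion

Temporal cohesion


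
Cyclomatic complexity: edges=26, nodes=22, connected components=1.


Formula: V(G) = E - N + 2P
V(G) = 26 - 22 + 2*1
V(G) = 4 + 2
V(G) = 6

6


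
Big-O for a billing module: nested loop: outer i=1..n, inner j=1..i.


Reasoning: triangle: n(n+1)/2 ~ n^2/2
Complexity: O(n^2)

O(n^2)


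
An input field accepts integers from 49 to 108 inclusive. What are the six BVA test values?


Range: [49, 108]
Boundaries: just below min, min, min+1, max-1, max, just above max
Values: [48, 49, 50, 107, 108, 109]

[48, 49, 50, 107, 108, 109]


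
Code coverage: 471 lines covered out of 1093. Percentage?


Coverage = covered / total * 100
Coverage = 471 / 1093 * 100
Coverage = 43.09%

43.09%


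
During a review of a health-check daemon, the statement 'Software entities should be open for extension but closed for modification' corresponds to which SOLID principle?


This describes the Open/Closed Principle (OCP)

Open/Closed Principle (OCP)


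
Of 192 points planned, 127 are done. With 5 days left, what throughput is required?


Formula: Required rate = Remaining points / Days left
Remaining = 192 - 127 = 65 points
Required rate = 65 / 5 = 13.0 points/day

13.0 points/day


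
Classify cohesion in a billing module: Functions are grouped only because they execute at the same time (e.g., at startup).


Reasoning: Related by timing only
Type: Temporal cohesion

Temporal cohesion


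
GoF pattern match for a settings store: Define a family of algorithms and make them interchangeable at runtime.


This matches the Strategy pattern

Strategy


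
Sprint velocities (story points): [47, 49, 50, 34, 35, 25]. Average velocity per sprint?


Formula: Avg velocity = Total points / Number of sprints
Points: [47, 49, 50, 34, 35, 25]
Sum = 47 + 49 + 50 + 34 + 35 + 25 = 240
Avg velocity = 240 / 6 = 40.0 points/sprint

40.0 points/sprint


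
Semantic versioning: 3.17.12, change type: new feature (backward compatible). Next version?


Current: 3.17.12
Change category: 'new feature (backward compatible)' → minor bump
SemVer rule: minor bump → increment MINOR, reset PATCH to 0 (MAJOR unchanged)
New: 3.18.0

3.18.0


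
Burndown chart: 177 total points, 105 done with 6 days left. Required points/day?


Formula: Required rate = Remaining points / Days left
Remaining = 177 - 105 = 72 points
Required rate = 72 / 6 = 12.0 points/day

12.0 points/day


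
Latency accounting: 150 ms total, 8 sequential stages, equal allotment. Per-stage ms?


Formula: per_stage = total_budget / stages
per_stage = 150 / 8
per_stage = 18.75 ms

18.75 ms


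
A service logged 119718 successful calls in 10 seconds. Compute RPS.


Formula: throughput = requests / seconds
throughput = 119718 / 10
throughput = 11971.8 requests/second

11971.8 requests/second


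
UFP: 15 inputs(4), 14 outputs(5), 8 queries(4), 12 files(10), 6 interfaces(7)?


UFP = EI*4 + EO*5 + EQ*4 + ILF*10 + EIF*7
UFP = 15*4 + 14*5 + 8*4 + 12*10 + 6*7
UFP = 60 + 70 + 32 + 120 + 42
UFP = 324

324


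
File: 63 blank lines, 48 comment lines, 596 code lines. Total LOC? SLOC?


Total LOC = blank + comment + code
Total LOC = 63 + 48 + 596 = 707
SLOC (source only) = code = 596

Total LOC: 707, SLOC: 596


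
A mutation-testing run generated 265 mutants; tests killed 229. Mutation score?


Mutation score = killed / total * 100
Mutation score = 229 / 265 * 100
Mutation score = 86.42%

86.42%


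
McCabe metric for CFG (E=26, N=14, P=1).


Formula: V(G) = E - N + 2P
V(G) = 26 - 14 + 2*1
V(G) = 12 + 2
V(G) = 14

14


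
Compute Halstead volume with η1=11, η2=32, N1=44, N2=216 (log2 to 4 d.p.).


Formula: V = N * log2(η), where N = N1 + N2 and η = η1 + η2
η = 11 + 32 = 43
N = 44 + 216 = 260
log2(43) ≈ 5.4263
V = 260 * 5.4263 = 1410.84

1410.84


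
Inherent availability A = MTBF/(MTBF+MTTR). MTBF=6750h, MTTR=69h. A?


Availability = MTBF / (MTBF + MTTR)
Availability = 6750 / (6750 + 69)
Availability = 6750 / 6819
Availability = 98.9881%

98.9881%


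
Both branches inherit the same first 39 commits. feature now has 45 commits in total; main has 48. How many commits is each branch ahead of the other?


Common ancestor: commit #39
feature commits after divergence: 45 - 39 = 6
main commits after divergence: 48 - 39 = 9
feature is 6 commits ahead of main
main is 9 commits ahead of feature

feature ahead: 6, main ahead: 9


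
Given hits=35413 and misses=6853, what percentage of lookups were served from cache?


Formula: hit rate = hits / (hits + misses) * 100
hit rate = 35413 / (35413 + 6853) * 100
hit rate = 35413 / 42266 * 100
hit rate = 83.79%

83.79%


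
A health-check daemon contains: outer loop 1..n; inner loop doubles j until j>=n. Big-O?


Reasoning: linear outer times logarithmic inner
Complexity: O(n log n)

O(n log n)


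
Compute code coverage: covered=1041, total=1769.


Coverage = covered / total * 100
Coverage = 1041 / 1769 * 100
Coverage = 58.85%

58.85%


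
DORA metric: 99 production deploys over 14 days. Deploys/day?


Formula: deployments per day = releases / days
= 99 / 14
= 7.071 deploys/day
(equivalently, 49.5 deploys/week)

7.071 deploys/day


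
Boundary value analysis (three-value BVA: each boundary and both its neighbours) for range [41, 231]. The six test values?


Range: [41, 231]
Boundaries: just below min, min, min+1, max-1, max, just above max
Values: [40, 41, 42, 230, 231, 232]

[40, 41, 42, 230, 231, 232]


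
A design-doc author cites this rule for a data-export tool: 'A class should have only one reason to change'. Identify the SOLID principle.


This describes the Single Responsibility Principle (SRP)

Single Responsibility Principle (SRP)


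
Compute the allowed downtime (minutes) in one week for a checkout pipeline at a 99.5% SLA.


Formula: allowed downtime = period * (100 - SLA) / 100
Period (week) = 10080 minutes
Unavailability fraction = (100 - 99.5) / 100
Allowed downtime = 10080 * (100 - 99.5) / 100
Allowed downtime = 50.4 minutes

50.4 minutes


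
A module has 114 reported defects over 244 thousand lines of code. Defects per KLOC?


Defect density = defects / KLOC
Defect density = 114 / 244
Defect density = 0.467 defects/KLOC

0.467 defects/KLOC


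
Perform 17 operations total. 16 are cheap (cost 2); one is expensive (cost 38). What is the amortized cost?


Formula: Amortized cost = Total cost / Operations
Total cost = (16 * 2) + (1 * 38)
Total cost = 32 + 38 = 70
Amortized = 70 / 17 = 4.1176

4.1176


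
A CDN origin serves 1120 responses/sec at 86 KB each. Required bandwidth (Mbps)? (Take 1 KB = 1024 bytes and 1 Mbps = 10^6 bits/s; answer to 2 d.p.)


Formula: Mbps = payload_bytes * RPS * 8 / 1e6
Payload per request = 86 KB = 86 * 1024 = 88064 bytes
Total bytes/sec = 88064 * 1120 = 98631680
Total bits/sec = 98631680 * 8 = 789053440
Mbps = 789053440 / 1e6 = 789.05

789.05 Mbps


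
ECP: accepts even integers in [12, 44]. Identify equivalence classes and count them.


Constraint: even integers in [12, 44]
Class 1: x < 12 — out-of-range invalid
Class 2: x in [12,44] but odd — wrong type invalid
Class 3: x in [12,44] and even — valid
Class 4: x > 44 — out-of-range invalid
Total equivalence classes: 4

4 equivalence classes


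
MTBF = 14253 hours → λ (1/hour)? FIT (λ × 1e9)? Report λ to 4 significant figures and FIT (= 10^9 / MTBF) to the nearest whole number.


Formula: λ = 1 / MTBF; FIT = λ × 1e9 = 1e9 / MTBF
λ = 1 / 14253 ≈ 7.016e-05 failures/hour
FIT = 1e9 / 14253 ≈ 70161 failures per 1e9 hours (nearest whole number)

λ = 7.016e-05 /h, FIT = 70161


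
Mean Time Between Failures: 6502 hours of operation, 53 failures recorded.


Formula: MTBF = Total operating time / Number of failures
MTBF = 6502 / 53
MTBF = 122.68 hours

122.68 hours


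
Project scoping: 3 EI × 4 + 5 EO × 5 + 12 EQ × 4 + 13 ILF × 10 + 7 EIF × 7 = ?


UFP = EI*4 + EO*5 + EQ*4 + ILF*10 + EIF*7
UFP = 3*4 + 5*5 + 12*4 + 13*10 + 7*7
UFP = 12 + 25 + 48 + 130 + 49
UFP = 264

264
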